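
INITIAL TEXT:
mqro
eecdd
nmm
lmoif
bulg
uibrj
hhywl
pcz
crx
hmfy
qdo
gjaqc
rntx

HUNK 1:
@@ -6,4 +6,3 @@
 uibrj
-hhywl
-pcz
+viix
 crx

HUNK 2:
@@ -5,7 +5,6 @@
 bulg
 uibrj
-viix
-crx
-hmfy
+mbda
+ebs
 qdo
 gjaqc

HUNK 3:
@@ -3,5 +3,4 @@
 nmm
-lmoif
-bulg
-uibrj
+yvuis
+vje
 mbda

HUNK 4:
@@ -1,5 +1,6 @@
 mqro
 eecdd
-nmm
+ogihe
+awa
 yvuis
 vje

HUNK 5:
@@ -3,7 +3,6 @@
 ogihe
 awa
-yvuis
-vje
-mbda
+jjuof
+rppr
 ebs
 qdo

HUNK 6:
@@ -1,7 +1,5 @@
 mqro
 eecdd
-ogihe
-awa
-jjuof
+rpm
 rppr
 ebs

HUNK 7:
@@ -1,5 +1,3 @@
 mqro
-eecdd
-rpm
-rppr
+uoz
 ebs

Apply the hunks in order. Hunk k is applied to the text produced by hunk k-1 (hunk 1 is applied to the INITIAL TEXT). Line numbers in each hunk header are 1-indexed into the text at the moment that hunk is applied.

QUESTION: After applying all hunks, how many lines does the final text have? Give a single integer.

Answer: 6

Derivation:
Hunk 1: at line 6 remove [hhywl,pcz] add [viix] -> 12 lines: mqro eecdd nmm lmoif bulg uibrj viix crx hmfy qdo gjaqc rntx
Hunk 2: at line 5 remove [viix,crx,hmfy] add [mbda,ebs] -> 11 lines: mqro eecdd nmm lmoif bulg uibrj mbda ebs qdo gjaqc rntx
Hunk 3: at line 3 remove [lmoif,bulg,uibrj] add [yvuis,vje] -> 10 lines: mqro eecdd nmm yvuis vje mbda ebs qdo gjaqc rntx
Hunk 4: at line 1 remove [nmm] add [ogihe,awa] -> 11 lines: mqro eecdd ogihe awa yvuis vje mbda ebs qdo gjaqc rntx
Hunk 5: at line 3 remove [yvuis,vje,mbda] add [jjuof,rppr] -> 10 lines: mqro eecdd ogihe awa jjuof rppr ebs qdo gjaqc rntx
Hunk 6: at line 1 remove [ogihe,awa,jjuof] add [rpm] -> 8 lines: mqro eecdd rpm rppr ebs qdo gjaqc rntx
Hunk 7: at line 1 remove [eecdd,rpm,rppr] add [uoz] -> 6 lines: mqro uoz ebs qdo gjaqc rntx
Final line count: 6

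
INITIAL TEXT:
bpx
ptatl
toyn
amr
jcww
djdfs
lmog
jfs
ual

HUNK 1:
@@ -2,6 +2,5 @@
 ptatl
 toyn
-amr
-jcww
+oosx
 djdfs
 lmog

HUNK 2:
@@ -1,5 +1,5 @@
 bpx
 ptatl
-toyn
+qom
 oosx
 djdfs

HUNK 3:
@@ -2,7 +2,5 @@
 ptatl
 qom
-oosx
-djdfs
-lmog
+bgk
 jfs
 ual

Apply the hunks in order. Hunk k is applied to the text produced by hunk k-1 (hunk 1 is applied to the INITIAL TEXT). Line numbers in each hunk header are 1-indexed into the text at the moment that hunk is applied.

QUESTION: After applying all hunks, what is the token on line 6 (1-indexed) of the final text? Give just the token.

Hunk 1: at line 2 remove [amr,jcww] add [oosx] -> 8 lines: bpx ptatl toyn oosx djdfs lmog jfs ual
Hunk 2: at line 1 remove [toyn] add [qom] -> 8 lines: bpx ptatl qom oosx djdfs lmog jfs ual
Hunk 3: at line 2 remove [oosx,djdfs,lmog] add [bgk] -> 6 lines: bpx ptatl qom bgk jfs ual
Final line 6: ual

Answer: ual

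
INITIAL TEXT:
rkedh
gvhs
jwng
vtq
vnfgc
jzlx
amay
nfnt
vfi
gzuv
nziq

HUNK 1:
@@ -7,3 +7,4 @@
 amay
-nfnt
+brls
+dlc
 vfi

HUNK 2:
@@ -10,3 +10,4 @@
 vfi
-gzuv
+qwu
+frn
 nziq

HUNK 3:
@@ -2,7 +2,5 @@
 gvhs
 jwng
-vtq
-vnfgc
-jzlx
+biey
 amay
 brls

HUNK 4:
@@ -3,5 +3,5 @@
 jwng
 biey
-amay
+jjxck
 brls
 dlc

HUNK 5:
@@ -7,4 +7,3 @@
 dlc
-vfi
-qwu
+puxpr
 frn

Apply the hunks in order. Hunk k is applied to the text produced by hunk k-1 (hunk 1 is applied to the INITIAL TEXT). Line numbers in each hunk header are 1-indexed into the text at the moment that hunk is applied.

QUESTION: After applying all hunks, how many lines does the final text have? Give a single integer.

Hunk 1: at line 7 remove [nfnt] add [brls,dlc] -> 12 lines: rkedh gvhs jwng vtq vnfgc jzlx amay brls dlc vfi gzuv nziq
Hunk 2: at line 10 remove [gzuv] add [qwu,frn] -> 13 lines: rkedh gvhs jwng vtq vnfgc jzlx amay brls dlc vfi qwu frn nziq
Hunk 3: at line 2 remove [vtq,vnfgc,jzlx] add [biey] -> 11 lines: rkedh gvhs jwng biey amay brls dlc vfi qwu frn nziq
Hunk 4: at line 3 remove [amay] add [jjxck] -> 11 lines: rkedh gvhs jwng biey jjxck brls dlc vfi qwu frn nziq
Hunk 5: at line 7 remove [vfi,qwu] add [puxpr] -> 10 lines: rkedh gvhs jwng biey jjxck brls dlc puxpr frn nziq
Final line count: 10

Answer: 10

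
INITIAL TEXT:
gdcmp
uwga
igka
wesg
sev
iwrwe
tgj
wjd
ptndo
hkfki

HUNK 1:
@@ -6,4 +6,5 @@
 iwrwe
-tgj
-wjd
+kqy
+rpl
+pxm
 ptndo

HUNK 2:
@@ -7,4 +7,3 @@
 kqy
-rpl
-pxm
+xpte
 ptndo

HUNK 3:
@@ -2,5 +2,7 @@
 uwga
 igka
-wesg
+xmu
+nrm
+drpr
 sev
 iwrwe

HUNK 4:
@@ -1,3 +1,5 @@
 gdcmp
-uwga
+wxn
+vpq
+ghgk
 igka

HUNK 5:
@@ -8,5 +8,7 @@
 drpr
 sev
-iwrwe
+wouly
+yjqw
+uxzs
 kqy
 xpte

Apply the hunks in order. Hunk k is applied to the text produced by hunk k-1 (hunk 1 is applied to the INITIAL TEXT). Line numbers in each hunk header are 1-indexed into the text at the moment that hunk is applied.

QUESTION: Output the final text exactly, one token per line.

Answer: gdcmp
wxn
vpq
ghgk
igka
xmu
nrm
drpr
sev
wouly
yjqw
uxzs
kqy
xpte
ptndo
hkfki

Derivation:
Hunk 1: at line 6 remove [tgj,wjd] add [kqy,rpl,pxm] -> 11 lines: gdcmp uwga igka wesg sev iwrwe kqy rpl pxm ptndo hkfki
Hunk 2: at line 7 remove [rpl,pxm] add [xpte] -> 10 lines: gdcmp uwga igka wesg sev iwrwe kqy xpte ptndo hkfki
Hunk 3: at line 2 remove [wesg] add [xmu,nrm,drpr] -> 12 lines: gdcmp uwga igka xmu nrm drpr sev iwrwe kqy xpte ptndo hkfki
Hunk 4: at line 1 remove [uwga] add [wxn,vpq,ghgk] -> 14 lines: gdcmp wxn vpq ghgk igka xmu nrm drpr sev iwrwe kqy xpte ptndo hkfki
Hunk 5: at line 8 remove [iwrwe] add [wouly,yjqw,uxzs] -> 16 lines: gdcmp wxn vpq ghgk igka xmu nrm drpr sev wouly yjqw uxzs kqy xpte ptndo hkfki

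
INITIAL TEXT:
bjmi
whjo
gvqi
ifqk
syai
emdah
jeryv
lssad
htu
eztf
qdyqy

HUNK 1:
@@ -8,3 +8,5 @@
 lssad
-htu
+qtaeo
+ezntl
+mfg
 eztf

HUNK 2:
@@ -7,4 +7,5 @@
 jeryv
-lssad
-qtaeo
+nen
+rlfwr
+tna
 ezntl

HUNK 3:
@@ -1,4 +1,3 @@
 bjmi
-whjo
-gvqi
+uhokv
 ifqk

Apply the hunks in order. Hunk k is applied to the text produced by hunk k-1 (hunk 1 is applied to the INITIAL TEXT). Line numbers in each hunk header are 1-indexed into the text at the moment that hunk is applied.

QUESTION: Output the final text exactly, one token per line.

Hunk 1: at line 8 remove [htu] add [qtaeo,ezntl,mfg] -> 13 lines: bjmi whjo gvqi ifqk syai emdah jeryv lssad qtaeo ezntl mfg eztf qdyqy
Hunk 2: at line 7 remove [lssad,qtaeo] add [nen,rlfwr,tna] -> 14 lines: bjmi whjo gvqi ifqk syai emdah jeryv nen rlfwr tna ezntl mfg eztf qdyqy
Hunk 3: at line 1 remove [whjo,gvqi] add [uhokv] -> 13 lines: bjmi uhokv ifqk syai emdah jeryv nen rlfwr tna ezntl mfg eztf qdyqy

Answer: bjmi
uhokv
ifqk
syai
emdah
jeryv
nen
rlfwr
tna
ezntl
mfg
eztf
qdyqy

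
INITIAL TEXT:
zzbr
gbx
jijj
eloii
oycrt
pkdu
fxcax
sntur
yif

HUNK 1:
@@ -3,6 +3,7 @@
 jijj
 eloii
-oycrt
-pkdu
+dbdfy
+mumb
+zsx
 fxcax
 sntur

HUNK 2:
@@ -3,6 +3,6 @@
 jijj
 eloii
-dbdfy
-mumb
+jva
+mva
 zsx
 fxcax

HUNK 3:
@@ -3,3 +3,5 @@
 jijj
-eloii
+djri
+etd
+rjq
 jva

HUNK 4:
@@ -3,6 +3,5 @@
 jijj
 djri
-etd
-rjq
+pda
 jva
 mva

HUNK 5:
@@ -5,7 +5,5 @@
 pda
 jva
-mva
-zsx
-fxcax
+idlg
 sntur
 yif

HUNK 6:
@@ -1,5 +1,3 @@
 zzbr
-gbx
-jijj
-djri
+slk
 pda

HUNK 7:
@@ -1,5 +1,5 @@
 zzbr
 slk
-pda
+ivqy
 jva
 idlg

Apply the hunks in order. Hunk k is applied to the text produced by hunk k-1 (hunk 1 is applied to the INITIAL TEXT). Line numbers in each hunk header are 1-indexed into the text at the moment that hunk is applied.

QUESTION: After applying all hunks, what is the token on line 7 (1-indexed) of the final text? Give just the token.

Hunk 1: at line 3 remove [oycrt,pkdu] add [dbdfy,mumb,zsx] -> 10 lines: zzbr gbx jijj eloii dbdfy mumb zsx fxcax sntur yif
Hunk 2: at line 3 remove [dbdfy,mumb] add [jva,mva] -> 10 lines: zzbr gbx jijj eloii jva mva zsx fxcax sntur yif
Hunk 3: at line 3 remove [eloii] add [djri,etd,rjq] -> 12 lines: zzbr gbx jijj djri etd rjq jva mva zsx fxcax sntur yif
Hunk 4: at line 3 remove [etd,rjq] add [pda] -> 11 lines: zzbr gbx jijj djri pda jva mva zsx fxcax sntur yif
Hunk 5: at line 5 remove [mva,zsx,fxcax] add [idlg] -> 9 lines: zzbr gbx jijj djri pda jva idlg sntur yif
Hunk 6: at line 1 remove [gbx,jijj,djri] add [slk] -> 7 lines: zzbr slk pda jva idlg sntur yif
Hunk 7: at line 1 remove [pda] add [ivqy] -> 7 lines: zzbr slk ivqy jva idlg sntur yif
Final line 7: yif

Answer: yif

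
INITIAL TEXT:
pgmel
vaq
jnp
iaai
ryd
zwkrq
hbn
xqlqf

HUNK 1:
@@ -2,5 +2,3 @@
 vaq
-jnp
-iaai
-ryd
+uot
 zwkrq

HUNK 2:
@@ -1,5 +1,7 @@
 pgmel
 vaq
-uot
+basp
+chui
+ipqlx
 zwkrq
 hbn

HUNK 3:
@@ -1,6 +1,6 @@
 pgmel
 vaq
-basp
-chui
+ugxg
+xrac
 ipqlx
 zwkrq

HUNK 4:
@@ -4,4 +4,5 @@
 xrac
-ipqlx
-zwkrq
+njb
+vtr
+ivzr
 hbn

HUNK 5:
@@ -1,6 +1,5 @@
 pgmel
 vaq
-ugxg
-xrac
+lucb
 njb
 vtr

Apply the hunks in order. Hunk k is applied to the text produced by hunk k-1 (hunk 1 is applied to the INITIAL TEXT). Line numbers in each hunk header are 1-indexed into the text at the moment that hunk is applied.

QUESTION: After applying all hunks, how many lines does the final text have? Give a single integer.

Answer: 8

Derivation:
Hunk 1: at line 2 remove [jnp,iaai,ryd] add [uot] -> 6 lines: pgmel vaq uot zwkrq hbn xqlqf
Hunk 2: at line 1 remove [uot] add [basp,chui,ipqlx] -> 8 lines: pgmel vaq basp chui ipqlx zwkrq hbn xqlqf
Hunk 3: at line 1 remove [basp,chui] add [ugxg,xrac] -> 8 lines: pgmel vaq ugxg xrac ipqlx zwkrq hbn xqlqf
Hunk 4: at line 4 remove [ipqlx,zwkrq] add [njb,vtr,ivzr] -> 9 lines: pgmel vaq ugxg xrac njb vtr ivzr hbn xqlqf
Hunk 5: at line 1 remove [ugxg,xrac] add [lucb] -> 8 lines: pgmel vaq lucb njb vtr ivzr hbn xqlqf
Final line count: 8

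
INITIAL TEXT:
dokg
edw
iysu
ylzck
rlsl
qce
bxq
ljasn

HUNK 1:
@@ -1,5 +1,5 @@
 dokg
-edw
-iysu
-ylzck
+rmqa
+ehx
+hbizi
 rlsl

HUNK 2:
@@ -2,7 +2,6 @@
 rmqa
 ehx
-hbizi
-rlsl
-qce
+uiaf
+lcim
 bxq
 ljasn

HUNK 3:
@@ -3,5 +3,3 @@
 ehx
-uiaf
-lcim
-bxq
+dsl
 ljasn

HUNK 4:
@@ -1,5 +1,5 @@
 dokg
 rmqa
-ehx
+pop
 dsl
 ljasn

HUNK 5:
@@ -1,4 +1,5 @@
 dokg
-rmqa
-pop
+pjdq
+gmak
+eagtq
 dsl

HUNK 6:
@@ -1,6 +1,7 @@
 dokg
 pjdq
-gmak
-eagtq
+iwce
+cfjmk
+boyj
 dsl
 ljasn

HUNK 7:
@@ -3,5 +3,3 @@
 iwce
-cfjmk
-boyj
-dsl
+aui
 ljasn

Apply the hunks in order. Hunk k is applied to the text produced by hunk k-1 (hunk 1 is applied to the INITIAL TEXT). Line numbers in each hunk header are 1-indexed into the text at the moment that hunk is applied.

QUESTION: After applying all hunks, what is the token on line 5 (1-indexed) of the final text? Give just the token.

Hunk 1: at line 1 remove [edw,iysu,ylzck] add [rmqa,ehx,hbizi] -> 8 lines: dokg rmqa ehx hbizi rlsl qce bxq ljasn
Hunk 2: at line 2 remove [hbizi,rlsl,qce] add [uiaf,lcim] -> 7 lines: dokg rmqa ehx uiaf lcim bxq ljasn
Hunk 3: at line 3 remove [uiaf,lcim,bxq] add [dsl] -> 5 lines: dokg rmqa ehx dsl ljasn
Hunk 4: at line 1 remove [ehx] add [pop] -> 5 lines: dokg rmqa pop dsl ljasn
Hunk 5: at line 1 remove [rmqa,pop] add [pjdq,gmak,eagtq] -> 6 lines: dokg pjdq gmak eagtq dsl ljasn
Hunk 6: at line 1 remove [gmak,eagtq] add [iwce,cfjmk,boyj] -> 7 lines: dokg pjdq iwce cfjmk boyj dsl ljasn
Hunk 7: at line 3 remove [cfjmk,boyj,dsl] add [aui] -> 5 lines: dokg pjdq iwce aui ljasn
Final line 5: ljasn

Answer: ljasn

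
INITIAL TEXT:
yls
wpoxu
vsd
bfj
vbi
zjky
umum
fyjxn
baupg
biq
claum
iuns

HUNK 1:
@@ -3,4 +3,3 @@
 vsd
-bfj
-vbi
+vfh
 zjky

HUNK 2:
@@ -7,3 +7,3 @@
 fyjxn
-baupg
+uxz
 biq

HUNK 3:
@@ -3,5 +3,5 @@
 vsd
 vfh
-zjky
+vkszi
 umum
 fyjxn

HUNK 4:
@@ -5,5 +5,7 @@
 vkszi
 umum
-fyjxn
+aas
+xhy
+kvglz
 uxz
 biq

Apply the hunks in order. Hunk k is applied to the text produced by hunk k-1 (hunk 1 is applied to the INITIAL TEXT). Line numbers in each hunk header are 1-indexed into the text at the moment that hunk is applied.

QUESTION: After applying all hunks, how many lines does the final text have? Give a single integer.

Hunk 1: at line 3 remove [bfj,vbi] add [vfh] -> 11 lines: yls wpoxu vsd vfh zjky umum fyjxn baupg biq claum iuns
Hunk 2: at line 7 remove [baupg] add [uxz] -> 11 lines: yls wpoxu vsd vfh zjky umum fyjxn uxz biq claum iuns
Hunk 3: at line 3 remove [zjky] add [vkszi] -> 11 lines: yls wpoxu vsd vfh vkszi umum fyjxn uxz biq claum iuns
Hunk 4: at line 5 remove [fyjxn] add [aas,xhy,kvglz] -> 13 lines: yls wpoxu vsd vfh vkszi umum aas xhy kvglz uxz biq claum iuns
Final line count: 13

Answer: 13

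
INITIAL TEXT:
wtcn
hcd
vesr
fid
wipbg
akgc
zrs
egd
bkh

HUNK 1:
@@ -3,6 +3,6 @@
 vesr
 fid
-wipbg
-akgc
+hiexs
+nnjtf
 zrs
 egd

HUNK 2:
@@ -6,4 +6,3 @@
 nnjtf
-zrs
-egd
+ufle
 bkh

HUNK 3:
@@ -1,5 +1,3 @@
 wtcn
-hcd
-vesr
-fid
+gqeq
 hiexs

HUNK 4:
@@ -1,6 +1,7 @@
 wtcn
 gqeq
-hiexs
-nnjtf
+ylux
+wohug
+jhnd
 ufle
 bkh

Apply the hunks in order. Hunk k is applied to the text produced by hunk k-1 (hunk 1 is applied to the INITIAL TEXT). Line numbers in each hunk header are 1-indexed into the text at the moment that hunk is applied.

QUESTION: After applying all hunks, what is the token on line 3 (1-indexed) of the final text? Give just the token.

Hunk 1: at line 3 remove [wipbg,akgc] add [hiexs,nnjtf] -> 9 lines: wtcn hcd vesr fid hiexs nnjtf zrs egd bkh
Hunk 2: at line 6 remove [zrs,egd] add [ufle] -> 8 lines: wtcn hcd vesr fid hiexs nnjtf ufle bkh
Hunk 3: at line 1 remove [hcd,vesr,fid] add [gqeq] -> 6 lines: wtcn gqeq hiexs nnjtf ufle bkh
Hunk 4: at line 1 remove [hiexs,nnjtf] add [ylux,wohug,jhnd] -> 7 lines: wtcn gqeq ylux wohug jhnd ufle bkh
Final line 3: ylux

Answer: ylux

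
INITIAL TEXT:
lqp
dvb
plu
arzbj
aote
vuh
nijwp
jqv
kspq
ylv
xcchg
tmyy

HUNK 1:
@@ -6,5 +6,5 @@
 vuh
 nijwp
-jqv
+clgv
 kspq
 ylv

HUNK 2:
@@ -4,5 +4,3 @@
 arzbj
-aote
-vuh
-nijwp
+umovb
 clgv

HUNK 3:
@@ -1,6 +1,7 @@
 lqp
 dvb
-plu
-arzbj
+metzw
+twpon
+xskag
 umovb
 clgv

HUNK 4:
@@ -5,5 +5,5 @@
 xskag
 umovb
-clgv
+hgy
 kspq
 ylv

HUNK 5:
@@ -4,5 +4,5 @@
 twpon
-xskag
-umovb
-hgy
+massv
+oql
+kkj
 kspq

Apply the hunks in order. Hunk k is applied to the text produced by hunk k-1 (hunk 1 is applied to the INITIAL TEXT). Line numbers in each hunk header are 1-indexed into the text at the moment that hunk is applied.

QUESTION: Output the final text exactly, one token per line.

Answer: lqp
dvb
metzw
twpon
massv
oql
kkj
kspq
ylv
xcchg
tmyy

Derivation:
Hunk 1: at line 6 remove [jqv] add [clgv] -> 12 lines: lqp dvb plu arzbj aote vuh nijwp clgv kspq ylv xcchg tmyy
Hunk 2: at line 4 remove [aote,vuh,nijwp] add [umovb] -> 10 lines: lqp dvb plu arzbj umovb clgv kspq ylv xcchg tmyy
Hunk 3: at line 1 remove [plu,arzbj] add [metzw,twpon,xskag] -> 11 lines: lqp dvb metzw twpon xskag umovb clgv kspq ylv xcchg tmyy
Hunk 4: at line 5 remove [clgv] add [hgy] -> 11 lines: lqp dvb metzw twpon xskag umovb hgy kspq ylv xcchg tmyy
Hunk 5: at line 4 remove [xskag,umovb,hgy] add [massv,oql,kkj] -> 11 lines: lqp dvb metzw twpon massv oql kkj kspq ylv xcchg tmyy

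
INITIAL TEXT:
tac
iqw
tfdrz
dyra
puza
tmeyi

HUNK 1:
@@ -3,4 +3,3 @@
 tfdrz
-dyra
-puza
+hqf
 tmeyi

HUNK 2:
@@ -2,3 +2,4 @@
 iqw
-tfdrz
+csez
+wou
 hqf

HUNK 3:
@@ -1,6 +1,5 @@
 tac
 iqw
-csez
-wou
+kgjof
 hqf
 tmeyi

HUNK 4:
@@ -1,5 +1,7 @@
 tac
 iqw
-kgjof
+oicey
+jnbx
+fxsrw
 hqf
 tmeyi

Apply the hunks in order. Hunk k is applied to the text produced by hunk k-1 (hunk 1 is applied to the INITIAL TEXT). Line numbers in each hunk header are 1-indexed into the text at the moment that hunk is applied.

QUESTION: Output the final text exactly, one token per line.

Answer: tac
iqw
oicey
jnbx
fxsrw
hqf
tmeyi

Derivation:
Hunk 1: at line 3 remove [dyra,puza] add [hqf] -> 5 lines: tac iqw tfdrz hqf tmeyi
Hunk 2: at line 2 remove [tfdrz] add [csez,wou] -> 6 lines: tac iqw csez wou hqf tmeyi
Hunk 3: at line 1 remove [csez,wou] add [kgjof] -> 5 lines: tac iqw kgjof hqf tmeyi
Hunk 4: at line 1 remove [kgjof] add [oicey,jnbx,fxsrw] -> 7 lines: tac iqw oicey jnbx fxsrw hqf tmeyi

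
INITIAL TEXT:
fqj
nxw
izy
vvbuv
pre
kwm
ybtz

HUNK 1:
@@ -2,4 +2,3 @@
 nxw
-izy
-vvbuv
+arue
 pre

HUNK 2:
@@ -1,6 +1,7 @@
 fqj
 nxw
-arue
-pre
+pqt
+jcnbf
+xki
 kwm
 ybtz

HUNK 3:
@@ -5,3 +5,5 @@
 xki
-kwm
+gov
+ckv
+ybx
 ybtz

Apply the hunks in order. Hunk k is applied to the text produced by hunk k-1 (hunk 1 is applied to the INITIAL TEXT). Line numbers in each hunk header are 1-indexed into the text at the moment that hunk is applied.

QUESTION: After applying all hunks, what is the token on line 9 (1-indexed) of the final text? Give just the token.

Answer: ybtz

Derivation:
Hunk 1: at line 2 remove [izy,vvbuv] add [arue] -> 6 lines: fqj nxw arue pre kwm ybtz
Hunk 2: at line 1 remove [arue,pre] add [pqt,jcnbf,xki] -> 7 lines: fqj nxw pqt jcnbf xki kwm ybtz
Hunk 3: at line 5 remove [kwm] add [gov,ckv,ybx] -> 9 lines: fqj nxw pqt jcnbf xki gov ckv ybx ybtz
Final line 9: ybtz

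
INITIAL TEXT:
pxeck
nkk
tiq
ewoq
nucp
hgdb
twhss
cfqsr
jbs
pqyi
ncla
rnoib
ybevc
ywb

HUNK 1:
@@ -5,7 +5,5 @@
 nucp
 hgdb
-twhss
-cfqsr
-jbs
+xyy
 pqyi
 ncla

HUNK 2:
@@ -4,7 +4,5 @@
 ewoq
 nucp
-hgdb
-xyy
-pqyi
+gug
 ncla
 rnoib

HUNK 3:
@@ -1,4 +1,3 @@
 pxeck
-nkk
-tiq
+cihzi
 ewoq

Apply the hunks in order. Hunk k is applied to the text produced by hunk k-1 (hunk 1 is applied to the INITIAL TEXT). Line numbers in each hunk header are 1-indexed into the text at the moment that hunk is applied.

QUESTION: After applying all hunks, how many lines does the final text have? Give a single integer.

Hunk 1: at line 5 remove [twhss,cfqsr,jbs] add [xyy] -> 12 lines: pxeck nkk tiq ewoq nucp hgdb xyy pqyi ncla rnoib ybevc ywb
Hunk 2: at line 4 remove [hgdb,xyy,pqyi] add [gug] -> 10 lines: pxeck nkk tiq ewoq nucp gug ncla rnoib ybevc ywb
Hunk 3: at line 1 remove [nkk,tiq] add [cihzi] -> 9 lines: pxeck cihzi ewoq nucp gug ncla rnoib ybevc ywb
Final line count: 9

Answer: 9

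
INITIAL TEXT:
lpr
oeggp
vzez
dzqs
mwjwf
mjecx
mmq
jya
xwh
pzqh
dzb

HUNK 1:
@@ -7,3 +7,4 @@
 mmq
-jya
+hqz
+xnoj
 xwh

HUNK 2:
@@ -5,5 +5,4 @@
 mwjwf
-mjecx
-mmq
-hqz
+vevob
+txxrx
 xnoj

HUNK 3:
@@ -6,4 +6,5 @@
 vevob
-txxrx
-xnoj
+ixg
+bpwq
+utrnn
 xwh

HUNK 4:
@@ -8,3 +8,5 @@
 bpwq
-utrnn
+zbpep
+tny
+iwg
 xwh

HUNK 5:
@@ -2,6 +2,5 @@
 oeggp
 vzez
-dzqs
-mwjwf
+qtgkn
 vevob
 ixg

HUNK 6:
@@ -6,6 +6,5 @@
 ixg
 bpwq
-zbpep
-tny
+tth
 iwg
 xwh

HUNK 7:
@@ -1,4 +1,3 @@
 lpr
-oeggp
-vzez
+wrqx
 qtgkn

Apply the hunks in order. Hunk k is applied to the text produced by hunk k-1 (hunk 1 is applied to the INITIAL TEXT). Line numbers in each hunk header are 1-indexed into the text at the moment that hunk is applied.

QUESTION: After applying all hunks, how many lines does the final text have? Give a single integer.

Answer: 11

Derivation:
Hunk 1: at line 7 remove [jya] add [hqz,xnoj] -> 12 lines: lpr oeggp vzez dzqs mwjwf mjecx mmq hqz xnoj xwh pzqh dzb
Hunk 2: at line 5 remove [mjecx,mmq,hqz] add [vevob,txxrx] -> 11 lines: lpr oeggp vzez dzqs mwjwf vevob txxrx xnoj xwh pzqh dzb
Hunk 3: at line 6 remove [txxrx,xnoj] add [ixg,bpwq,utrnn] -> 12 lines: lpr oeggp vzez dzqs mwjwf vevob ixg bpwq utrnn xwh pzqh dzb
Hunk 4: at line 8 remove [utrnn] add [zbpep,tny,iwg] -> 14 lines: lpr oeggp vzez dzqs mwjwf vevob ixg bpwq zbpep tny iwg xwh pzqh dzb
Hunk 5: at line 2 remove [dzqs,mwjwf] add [qtgkn] -> 13 lines: lpr oeggp vzez qtgkn vevob ixg bpwq zbpep tny iwg xwh pzqh dzb
Hunk 6: at line 6 remove [zbpep,tny] add [tth] -> 12 lines: lpr oeggp vzez qtgkn vevob ixg bpwq tth iwg xwh pzqh dzb
Hunk 7: at line 1 remove [oeggp,vzez] add [wrqx] -> 11 lines: lpr wrqx qtgkn vevob ixg bpwq tth iwg xwh pzqh dzb
Final line count: 11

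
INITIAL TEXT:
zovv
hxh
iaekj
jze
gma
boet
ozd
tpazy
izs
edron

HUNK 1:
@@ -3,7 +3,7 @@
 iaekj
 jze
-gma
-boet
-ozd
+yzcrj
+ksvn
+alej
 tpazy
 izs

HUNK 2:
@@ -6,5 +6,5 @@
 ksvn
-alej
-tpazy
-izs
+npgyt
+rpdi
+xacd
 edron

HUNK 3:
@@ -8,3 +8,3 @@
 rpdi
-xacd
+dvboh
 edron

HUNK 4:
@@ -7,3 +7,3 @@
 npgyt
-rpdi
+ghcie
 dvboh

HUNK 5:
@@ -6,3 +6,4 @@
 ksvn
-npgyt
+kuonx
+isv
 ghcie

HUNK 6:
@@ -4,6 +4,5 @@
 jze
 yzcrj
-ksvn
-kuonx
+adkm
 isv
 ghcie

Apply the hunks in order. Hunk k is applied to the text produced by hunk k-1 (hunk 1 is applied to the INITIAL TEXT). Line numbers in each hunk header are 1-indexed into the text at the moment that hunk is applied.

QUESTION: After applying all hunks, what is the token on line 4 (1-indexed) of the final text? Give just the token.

Hunk 1: at line 3 remove [gma,boet,ozd] add [yzcrj,ksvn,alej] -> 10 lines: zovv hxh iaekj jze yzcrj ksvn alej tpazy izs edron
Hunk 2: at line 6 remove [alej,tpazy,izs] add [npgyt,rpdi,xacd] -> 10 lines: zovv hxh iaekj jze yzcrj ksvn npgyt rpdi xacd edron
Hunk 3: at line 8 remove [xacd] add [dvboh] -> 10 lines: zovv hxh iaekj jze yzcrj ksvn npgyt rpdi dvboh edron
Hunk 4: at line 7 remove [rpdi] add [ghcie] -> 10 lines: zovv hxh iaekj jze yzcrj ksvn npgyt ghcie dvboh edron
Hunk 5: at line 6 remove [npgyt] add [kuonx,isv] -> 11 lines: zovv hxh iaekj jze yzcrj ksvn kuonx isv ghcie dvboh edron
Hunk 6: at line 4 remove [ksvn,kuonx] add [adkm] -> 10 lines: zovv hxh iaekj jze yzcrj adkm isv ghcie dvboh edron
Final line 4: jze

Answer: jze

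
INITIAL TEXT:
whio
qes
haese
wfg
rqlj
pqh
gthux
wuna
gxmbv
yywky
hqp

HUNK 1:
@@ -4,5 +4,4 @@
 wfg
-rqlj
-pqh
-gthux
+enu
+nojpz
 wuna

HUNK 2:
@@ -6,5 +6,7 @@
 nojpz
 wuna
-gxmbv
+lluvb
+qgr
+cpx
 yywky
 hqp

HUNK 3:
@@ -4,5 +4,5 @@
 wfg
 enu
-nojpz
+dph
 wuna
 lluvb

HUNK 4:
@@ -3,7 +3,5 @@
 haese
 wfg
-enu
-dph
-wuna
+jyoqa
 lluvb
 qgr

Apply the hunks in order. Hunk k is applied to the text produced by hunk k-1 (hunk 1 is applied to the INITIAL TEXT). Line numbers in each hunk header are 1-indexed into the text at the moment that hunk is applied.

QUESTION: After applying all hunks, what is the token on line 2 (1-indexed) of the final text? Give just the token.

Hunk 1: at line 4 remove [rqlj,pqh,gthux] add [enu,nojpz] -> 10 lines: whio qes haese wfg enu nojpz wuna gxmbv yywky hqp
Hunk 2: at line 6 remove [gxmbv] add [lluvb,qgr,cpx] -> 12 lines: whio qes haese wfg enu nojpz wuna lluvb qgr cpx yywky hqp
Hunk 3: at line 4 remove [nojpz] add [dph] -> 12 lines: whio qes haese wfg enu dph wuna lluvb qgr cpx yywky hqp
Hunk 4: at line 3 remove [enu,dph,wuna] add [jyoqa] -> 10 lines: whio qes haese wfg jyoqa lluvb qgr cpx yywky hqp
Final line 2: qes

Answer: qes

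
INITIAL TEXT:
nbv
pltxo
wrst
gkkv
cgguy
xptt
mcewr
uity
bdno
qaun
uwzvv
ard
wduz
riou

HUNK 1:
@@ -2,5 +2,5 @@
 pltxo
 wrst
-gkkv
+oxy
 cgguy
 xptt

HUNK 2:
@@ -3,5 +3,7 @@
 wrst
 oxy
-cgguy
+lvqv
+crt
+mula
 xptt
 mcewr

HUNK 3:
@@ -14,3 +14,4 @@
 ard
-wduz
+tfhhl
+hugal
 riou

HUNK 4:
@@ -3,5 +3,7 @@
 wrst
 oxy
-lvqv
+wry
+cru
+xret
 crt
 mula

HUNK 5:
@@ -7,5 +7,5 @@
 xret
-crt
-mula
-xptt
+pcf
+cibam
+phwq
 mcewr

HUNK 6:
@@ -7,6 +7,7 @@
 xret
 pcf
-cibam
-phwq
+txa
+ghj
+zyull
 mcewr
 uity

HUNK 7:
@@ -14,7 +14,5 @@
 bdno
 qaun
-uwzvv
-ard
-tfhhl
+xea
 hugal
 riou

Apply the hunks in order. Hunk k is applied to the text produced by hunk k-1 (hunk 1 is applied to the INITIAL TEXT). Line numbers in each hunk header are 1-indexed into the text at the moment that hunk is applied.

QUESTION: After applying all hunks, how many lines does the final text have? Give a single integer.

Answer: 18

Derivation:
Hunk 1: at line 2 remove [gkkv] add [oxy] -> 14 lines: nbv pltxo wrst oxy cgguy xptt mcewr uity bdno qaun uwzvv ard wduz riou
Hunk 2: at line 3 remove [cgguy] add [lvqv,crt,mula] -> 16 lines: nbv pltxo wrst oxy lvqv crt mula xptt mcewr uity bdno qaun uwzvv ard wduz riou
Hunk 3: at line 14 remove [wduz] add [tfhhl,hugal] -> 17 lines: nbv pltxo wrst oxy lvqv crt mula xptt mcewr uity bdno qaun uwzvv ard tfhhl hugal riou
Hunk 4: at line 3 remove [lvqv] add [wry,cru,xret] -> 19 lines: nbv pltxo wrst oxy wry cru xret crt mula xptt mcewr uity bdno qaun uwzvv ard tfhhl hugal riou
Hunk 5: at line 7 remove [crt,mula,xptt] add [pcf,cibam,phwq] -> 19 lines: nbv pltxo wrst oxy wry cru xret pcf cibam phwq mcewr uity bdno qaun uwzvv ard tfhhl hugal riou
Hunk 6: at line 7 remove [cibam,phwq] add [txa,ghj,zyull] -> 20 lines: nbv pltxo wrst oxy wry cru xret pcf txa ghj zyull mcewr uity bdno qaun uwzvv ard tfhhl hugal riou
Hunk 7: at line 14 remove [uwzvv,ard,tfhhl] add [xea] -> 18 lines: nbv pltxo wrst oxy wry cru xret pcf txa ghj zyull mcewr uity bdno qaun xea hugal riou
Final line count: 18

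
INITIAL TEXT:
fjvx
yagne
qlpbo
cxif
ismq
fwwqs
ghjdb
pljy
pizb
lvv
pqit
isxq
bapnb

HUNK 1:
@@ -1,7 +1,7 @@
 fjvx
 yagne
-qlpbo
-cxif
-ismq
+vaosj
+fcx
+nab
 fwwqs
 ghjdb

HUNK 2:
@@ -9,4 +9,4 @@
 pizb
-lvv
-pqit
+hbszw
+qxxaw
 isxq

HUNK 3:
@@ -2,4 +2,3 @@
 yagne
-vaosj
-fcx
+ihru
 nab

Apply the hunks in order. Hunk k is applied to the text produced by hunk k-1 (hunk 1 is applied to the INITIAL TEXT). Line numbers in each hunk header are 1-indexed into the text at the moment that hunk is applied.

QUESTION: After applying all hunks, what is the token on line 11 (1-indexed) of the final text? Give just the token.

Answer: isxq

Derivation:
Hunk 1: at line 1 remove [qlpbo,cxif,ismq] add [vaosj,fcx,nab] -> 13 lines: fjvx yagne vaosj fcx nab fwwqs ghjdb pljy pizb lvv pqit isxq bapnb
Hunk 2: at line 9 remove [lvv,pqit] add [hbszw,qxxaw] -> 13 lines: fjvx yagne vaosj fcx nab fwwqs ghjdb pljy pizb hbszw qxxaw isxq bapnb
Hunk 3: at line 2 remove [vaosj,fcx] add [ihru] -> 12 lines: fjvx yagne ihru nab fwwqs ghjdb pljy pizb hbszw qxxaw isxq bapnb
Final line 11: isxq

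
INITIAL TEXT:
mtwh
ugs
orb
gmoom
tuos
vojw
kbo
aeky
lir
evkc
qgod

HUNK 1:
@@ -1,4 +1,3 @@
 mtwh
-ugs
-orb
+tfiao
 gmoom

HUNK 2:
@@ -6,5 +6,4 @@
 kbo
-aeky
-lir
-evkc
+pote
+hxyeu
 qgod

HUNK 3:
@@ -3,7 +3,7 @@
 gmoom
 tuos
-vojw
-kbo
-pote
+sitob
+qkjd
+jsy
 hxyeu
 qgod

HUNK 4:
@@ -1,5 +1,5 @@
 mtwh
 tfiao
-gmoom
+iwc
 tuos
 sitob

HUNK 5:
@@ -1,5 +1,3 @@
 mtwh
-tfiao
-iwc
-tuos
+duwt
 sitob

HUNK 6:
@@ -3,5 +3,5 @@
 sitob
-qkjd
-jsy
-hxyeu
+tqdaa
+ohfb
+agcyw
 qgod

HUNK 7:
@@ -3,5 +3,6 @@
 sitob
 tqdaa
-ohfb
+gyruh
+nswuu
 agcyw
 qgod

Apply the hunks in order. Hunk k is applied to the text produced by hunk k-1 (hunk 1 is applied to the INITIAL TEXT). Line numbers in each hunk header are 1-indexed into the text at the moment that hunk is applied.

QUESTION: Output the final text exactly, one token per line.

Hunk 1: at line 1 remove [ugs,orb] add [tfiao] -> 10 lines: mtwh tfiao gmoom tuos vojw kbo aeky lir evkc qgod
Hunk 2: at line 6 remove [aeky,lir,evkc] add [pote,hxyeu] -> 9 lines: mtwh tfiao gmoom tuos vojw kbo pote hxyeu qgod
Hunk 3: at line 3 remove [vojw,kbo,pote] add [sitob,qkjd,jsy] -> 9 lines: mtwh tfiao gmoom tuos sitob qkjd jsy hxyeu qgod
Hunk 4: at line 1 remove [gmoom] add [iwc] -> 9 lines: mtwh tfiao iwc tuos sitob qkjd jsy hxyeu qgod
Hunk 5: at line 1 remove [tfiao,iwc,tuos] add [duwt] -> 7 lines: mtwh duwt sitob qkjd jsy hxyeu qgod
Hunk 6: at line 3 remove [qkjd,jsy,hxyeu] add [tqdaa,ohfb,agcyw] -> 7 lines: mtwh duwt sitob tqdaa ohfb agcyw qgod
Hunk 7: at line 3 remove [ohfb] add [gyruh,nswuu] -> 8 lines: mtwh duwt sitob tqdaa gyruh nswuu agcyw qgod

Answer: mtwh
duwt
sitob
tqdaa
gyruh
nswuu
agcyw
qgod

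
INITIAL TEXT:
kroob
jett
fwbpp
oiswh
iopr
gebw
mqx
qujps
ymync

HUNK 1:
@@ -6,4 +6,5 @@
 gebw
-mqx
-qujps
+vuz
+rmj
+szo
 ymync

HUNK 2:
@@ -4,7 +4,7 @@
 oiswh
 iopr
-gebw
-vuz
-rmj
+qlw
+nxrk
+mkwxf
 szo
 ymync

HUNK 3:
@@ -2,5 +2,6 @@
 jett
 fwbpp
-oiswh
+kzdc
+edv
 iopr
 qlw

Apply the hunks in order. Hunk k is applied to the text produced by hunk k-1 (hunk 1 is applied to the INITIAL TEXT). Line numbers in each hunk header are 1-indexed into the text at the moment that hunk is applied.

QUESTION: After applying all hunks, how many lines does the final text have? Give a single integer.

Hunk 1: at line 6 remove [mqx,qujps] add [vuz,rmj,szo] -> 10 lines: kroob jett fwbpp oiswh iopr gebw vuz rmj szo ymync
Hunk 2: at line 4 remove [gebw,vuz,rmj] add [qlw,nxrk,mkwxf] -> 10 lines: kroob jett fwbpp oiswh iopr qlw nxrk mkwxf szo ymync
Hunk 3: at line 2 remove [oiswh] add [kzdc,edv] -> 11 lines: kroob jett fwbpp kzdc edv iopr qlw nxrk mkwxf szo ymync
Final line count: 11

Answer: 11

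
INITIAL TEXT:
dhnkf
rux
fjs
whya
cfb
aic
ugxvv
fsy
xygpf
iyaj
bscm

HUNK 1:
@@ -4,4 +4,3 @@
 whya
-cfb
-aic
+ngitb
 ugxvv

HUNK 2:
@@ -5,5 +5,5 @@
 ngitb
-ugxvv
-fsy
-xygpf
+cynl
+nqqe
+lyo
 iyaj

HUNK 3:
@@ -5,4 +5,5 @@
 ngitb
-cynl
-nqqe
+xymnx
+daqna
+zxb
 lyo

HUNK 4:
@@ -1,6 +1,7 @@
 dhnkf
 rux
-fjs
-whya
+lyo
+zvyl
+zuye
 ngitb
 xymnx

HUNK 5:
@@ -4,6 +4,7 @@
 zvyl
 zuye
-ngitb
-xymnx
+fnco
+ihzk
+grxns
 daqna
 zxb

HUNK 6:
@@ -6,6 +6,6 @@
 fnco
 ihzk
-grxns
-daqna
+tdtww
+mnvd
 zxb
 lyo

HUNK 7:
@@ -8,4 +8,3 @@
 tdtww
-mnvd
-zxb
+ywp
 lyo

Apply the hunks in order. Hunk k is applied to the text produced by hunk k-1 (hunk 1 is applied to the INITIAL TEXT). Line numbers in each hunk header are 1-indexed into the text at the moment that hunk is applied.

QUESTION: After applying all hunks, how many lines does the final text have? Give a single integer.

Hunk 1: at line 4 remove [cfb,aic] add [ngitb] -> 10 lines: dhnkf rux fjs whya ngitb ugxvv fsy xygpf iyaj bscm
Hunk 2: at line 5 remove [ugxvv,fsy,xygpf] add [cynl,nqqe,lyo] -> 10 lines: dhnkf rux fjs whya ngitb cynl nqqe lyo iyaj bscm
Hunk 3: at line 5 remove [cynl,nqqe] add [xymnx,daqna,zxb] -> 11 lines: dhnkf rux fjs whya ngitb xymnx daqna zxb lyo iyaj bscm
Hunk 4: at line 1 remove [fjs,whya] add [lyo,zvyl,zuye] -> 12 lines: dhnkf rux lyo zvyl zuye ngitb xymnx daqna zxb lyo iyaj bscm
Hunk 5: at line 4 remove [ngitb,xymnx] add [fnco,ihzk,grxns] -> 13 lines: dhnkf rux lyo zvyl zuye fnco ihzk grxns daqna zxb lyo iyaj bscm
Hunk 6: at line 6 remove [grxns,daqna] add [tdtww,mnvd] -> 13 lines: dhnkf rux lyo zvyl zuye fnco ihzk tdtww mnvd zxb lyo iyaj bscm
Hunk 7: at line 8 remove [mnvd,zxb] add [ywp] -> 12 lines: dhnkf rux lyo zvyl zuye fnco ihzk tdtww ywp lyo iyaj bscm
Final line count: 12

Answer: 12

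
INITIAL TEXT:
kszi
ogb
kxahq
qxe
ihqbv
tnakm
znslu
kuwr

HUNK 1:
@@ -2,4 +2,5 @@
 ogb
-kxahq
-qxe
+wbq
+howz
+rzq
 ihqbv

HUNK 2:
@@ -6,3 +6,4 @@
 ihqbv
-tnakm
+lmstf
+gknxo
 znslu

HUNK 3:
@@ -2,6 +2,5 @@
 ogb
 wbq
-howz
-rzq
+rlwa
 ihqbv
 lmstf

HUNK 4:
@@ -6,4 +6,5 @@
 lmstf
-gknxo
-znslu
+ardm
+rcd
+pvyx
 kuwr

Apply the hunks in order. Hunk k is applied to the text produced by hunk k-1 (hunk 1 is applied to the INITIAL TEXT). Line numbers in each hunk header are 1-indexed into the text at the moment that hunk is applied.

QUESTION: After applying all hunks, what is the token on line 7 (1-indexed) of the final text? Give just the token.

Hunk 1: at line 2 remove [kxahq,qxe] add [wbq,howz,rzq] -> 9 lines: kszi ogb wbq howz rzq ihqbv tnakm znslu kuwr
Hunk 2: at line 6 remove [tnakm] add [lmstf,gknxo] -> 10 lines: kszi ogb wbq howz rzq ihqbv lmstf gknxo znslu kuwr
Hunk 3: at line 2 remove [howz,rzq] add [rlwa] -> 9 lines: kszi ogb wbq rlwa ihqbv lmstf gknxo znslu kuwr
Hunk 4: at line 6 remove [gknxo,znslu] add [ardm,rcd,pvyx] -> 10 lines: kszi ogb wbq rlwa ihqbv lmstf ardm rcd pvyx kuwr
Final line 7: ardm

Answer: ardm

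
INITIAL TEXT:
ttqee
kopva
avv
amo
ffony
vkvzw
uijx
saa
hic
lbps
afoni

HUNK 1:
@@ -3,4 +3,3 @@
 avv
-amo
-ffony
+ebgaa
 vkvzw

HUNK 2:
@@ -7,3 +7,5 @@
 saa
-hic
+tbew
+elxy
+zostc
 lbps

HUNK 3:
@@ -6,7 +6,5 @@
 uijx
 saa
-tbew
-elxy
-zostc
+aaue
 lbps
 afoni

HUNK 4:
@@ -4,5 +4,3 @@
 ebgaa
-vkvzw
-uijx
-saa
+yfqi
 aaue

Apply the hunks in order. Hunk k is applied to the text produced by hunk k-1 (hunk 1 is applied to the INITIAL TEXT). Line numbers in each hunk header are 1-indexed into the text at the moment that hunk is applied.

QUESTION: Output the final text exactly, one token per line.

Hunk 1: at line 3 remove [amo,ffony] add [ebgaa] -> 10 lines: ttqee kopva avv ebgaa vkvzw uijx saa hic lbps afoni
Hunk 2: at line 7 remove [hic] add [tbew,elxy,zostc] -> 12 lines: ttqee kopva avv ebgaa vkvzw uijx saa tbew elxy zostc lbps afoni
Hunk 3: at line 6 remove [tbew,elxy,zostc] add [aaue] -> 10 lines: ttqee kopva avv ebgaa vkvzw uijx saa aaue lbps afoni
Hunk 4: at line 4 remove [vkvzw,uijx,saa] add [yfqi] -> 8 lines: ttqee kopva avv ebgaa yfqi aaue lbps afoni

Answer: ttqee
kopva
avv
ebgaa
yfqi
aaue
lbps
afoni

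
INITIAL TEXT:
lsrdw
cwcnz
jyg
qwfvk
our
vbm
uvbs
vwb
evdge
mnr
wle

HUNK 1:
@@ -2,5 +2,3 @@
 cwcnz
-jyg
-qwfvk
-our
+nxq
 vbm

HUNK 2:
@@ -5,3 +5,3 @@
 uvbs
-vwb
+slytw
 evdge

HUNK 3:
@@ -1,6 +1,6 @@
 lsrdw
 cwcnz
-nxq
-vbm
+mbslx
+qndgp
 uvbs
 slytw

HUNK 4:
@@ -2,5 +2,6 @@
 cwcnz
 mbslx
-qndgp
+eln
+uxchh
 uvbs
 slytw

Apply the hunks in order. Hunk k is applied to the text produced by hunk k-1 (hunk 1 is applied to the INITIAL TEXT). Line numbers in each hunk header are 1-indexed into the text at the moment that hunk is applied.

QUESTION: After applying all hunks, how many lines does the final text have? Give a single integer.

Hunk 1: at line 2 remove [jyg,qwfvk,our] add [nxq] -> 9 lines: lsrdw cwcnz nxq vbm uvbs vwb evdge mnr wle
Hunk 2: at line 5 remove [vwb] add [slytw] -> 9 lines: lsrdw cwcnz nxq vbm uvbs slytw evdge mnr wle
Hunk 3: at line 1 remove [nxq,vbm] add [mbslx,qndgp] -> 9 lines: lsrdw cwcnz mbslx qndgp uvbs slytw evdge mnr wle
Hunk 4: at line 2 remove [qndgp] add [eln,uxchh] -> 10 lines: lsrdw cwcnz mbslx eln uxchh uvbs slytw evdge mnr wle
Final line count: 10

Answer: 10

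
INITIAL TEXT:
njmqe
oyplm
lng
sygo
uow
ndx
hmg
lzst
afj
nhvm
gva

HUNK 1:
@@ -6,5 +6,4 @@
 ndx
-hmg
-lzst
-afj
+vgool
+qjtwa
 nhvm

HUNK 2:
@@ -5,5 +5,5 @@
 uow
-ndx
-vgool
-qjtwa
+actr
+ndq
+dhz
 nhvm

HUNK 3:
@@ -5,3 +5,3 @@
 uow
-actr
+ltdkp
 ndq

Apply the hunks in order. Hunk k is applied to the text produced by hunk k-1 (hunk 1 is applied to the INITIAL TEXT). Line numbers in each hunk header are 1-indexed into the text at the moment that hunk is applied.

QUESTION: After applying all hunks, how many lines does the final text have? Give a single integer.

Hunk 1: at line 6 remove [hmg,lzst,afj] add [vgool,qjtwa] -> 10 lines: njmqe oyplm lng sygo uow ndx vgool qjtwa nhvm gva
Hunk 2: at line 5 remove [ndx,vgool,qjtwa] add [actr,ndq,dhz] -> 10 lines: njmqe oyplm lng sygo uow actr ndq dhz nhvm gva
Hunk 3: at line 5 remove [actr] add [ltdkp] -> 10 lines: njmqe oyplm lng sygo uow ltdkp ndq dhz nhvm gva
Final line count: 10

Answer: 10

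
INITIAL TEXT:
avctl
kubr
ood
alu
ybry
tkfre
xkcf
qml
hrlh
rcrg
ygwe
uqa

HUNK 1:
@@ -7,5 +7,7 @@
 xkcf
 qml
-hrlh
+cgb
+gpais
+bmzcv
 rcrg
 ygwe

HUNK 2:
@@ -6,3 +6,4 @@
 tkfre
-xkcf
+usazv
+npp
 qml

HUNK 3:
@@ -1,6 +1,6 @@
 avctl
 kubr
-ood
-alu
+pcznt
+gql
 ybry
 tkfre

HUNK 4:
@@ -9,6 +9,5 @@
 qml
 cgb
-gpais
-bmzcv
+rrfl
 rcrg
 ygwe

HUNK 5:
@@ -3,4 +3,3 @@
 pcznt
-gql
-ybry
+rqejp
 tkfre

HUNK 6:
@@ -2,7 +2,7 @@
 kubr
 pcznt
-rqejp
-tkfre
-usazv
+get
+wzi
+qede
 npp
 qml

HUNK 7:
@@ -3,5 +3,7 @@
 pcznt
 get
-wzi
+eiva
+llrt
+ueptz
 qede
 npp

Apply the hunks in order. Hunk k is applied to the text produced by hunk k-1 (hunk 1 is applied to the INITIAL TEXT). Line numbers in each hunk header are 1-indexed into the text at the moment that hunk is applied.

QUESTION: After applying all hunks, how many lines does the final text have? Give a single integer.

Answer: 15

Derivation:
Hunk 1: at line 7 remove [hrlh] add [cgb,gpais,bmzcv] -> 14 lines: avctl kubr ood alu ybry tkfre xkcf qml cgb gpais bmzcv rcrg ygwe uqa
Hunk 2: at line 6 remove [xkcf] add [usazv,npp] -> 15 lines: avctl kubr ood alu ybry tkfre usazv npp qml cgb gpais bmzcv rcrg ygwe uqa
Hunk 3: at line 1 remove [ood,alu] add [pcznt,gql] -> 15 lines: avctl kubr pcznt gql ybry tkfre usazv npp qml cgb gpais bmzcv rcrg ygwe uqa
Hunk 4: at line 9 remove [gpais,bmzcv] add [rrfl] -> 14 lines: avctl kubr pcznt gql ybry tkfre usazv npp qml cgb rrfl rcrg ygwe uqa
Hunk 5: at line 3 remove [gql,ybry] add [rqejp] -> 13 lines: avctl kubr pcznt rqejp tkfre usazv npp qml cgb rrfl rcrg ygwe uqa
Hunk 6: at line 2 remove [rqejp,tkfre,usazv] add [get,wzi,qede] -> 13 lines: avctl kubr pcznt get wzi qede npp qml cgb rrfl rcrg ygwe uqa
Hunk 7: at line 3 remove [wzi] add [eiva,llrt,ueptz] -> 15 lines: avctl kubr pcznt get eiva llrt ueptz qede npp qml cgb rrfl rcrg ygwe uqa
Final line count: 15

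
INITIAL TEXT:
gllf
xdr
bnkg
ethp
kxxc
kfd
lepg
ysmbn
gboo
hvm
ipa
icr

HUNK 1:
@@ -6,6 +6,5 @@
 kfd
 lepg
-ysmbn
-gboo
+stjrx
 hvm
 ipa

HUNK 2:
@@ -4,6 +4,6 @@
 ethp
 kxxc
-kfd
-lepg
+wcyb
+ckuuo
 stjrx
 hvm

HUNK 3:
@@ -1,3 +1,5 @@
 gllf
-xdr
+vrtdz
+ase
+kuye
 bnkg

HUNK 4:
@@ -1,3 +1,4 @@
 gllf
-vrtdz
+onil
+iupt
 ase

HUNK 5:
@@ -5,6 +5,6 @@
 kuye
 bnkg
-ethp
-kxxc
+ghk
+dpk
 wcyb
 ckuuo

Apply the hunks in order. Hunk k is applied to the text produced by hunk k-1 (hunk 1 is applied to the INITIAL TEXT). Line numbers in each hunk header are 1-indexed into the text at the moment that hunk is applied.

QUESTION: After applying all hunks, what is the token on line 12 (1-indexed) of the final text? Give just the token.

Hunk 1: at line 6 remove [ysmbn,gboo] add [stjrx] -> 11 lines: gllf xdr bnkg ethp kxxc kfd lepg stjrx hvm ipa icr
Hunk 2: at line 4 remove [kfd,lepg] add [wcyb,ckuuo] -> 11 lines: gllf xdr bnkg ethp kxxc wcyb ckuuo stjrx hvm ipa icr
Hunk 3: at line 1 remove [xdr] add [vrtdz,ase,kuye] -> 13 lines: gllf vrtdz ase kuye bnkg ethp kxxc wcyb ckuuo stjrx hvm ipa icr
Hunk 4: at line 1 remove [vrtdz] add [onil,iupt] -> 14 lines: gllf onil iupt ase kuye bnkg ethp kxxc wcyb ckuuo stjrx hvm ipa icr
Hunk 5: at line 5 remove [ethp,kxxc] add [ghk,dpk] -> 14 lines: gllf onil iupt ase kuye bnkg ghk dpk wcyb ckuuo stjrx hvm ipa icr
Final line 12: hvm

Answer: hvm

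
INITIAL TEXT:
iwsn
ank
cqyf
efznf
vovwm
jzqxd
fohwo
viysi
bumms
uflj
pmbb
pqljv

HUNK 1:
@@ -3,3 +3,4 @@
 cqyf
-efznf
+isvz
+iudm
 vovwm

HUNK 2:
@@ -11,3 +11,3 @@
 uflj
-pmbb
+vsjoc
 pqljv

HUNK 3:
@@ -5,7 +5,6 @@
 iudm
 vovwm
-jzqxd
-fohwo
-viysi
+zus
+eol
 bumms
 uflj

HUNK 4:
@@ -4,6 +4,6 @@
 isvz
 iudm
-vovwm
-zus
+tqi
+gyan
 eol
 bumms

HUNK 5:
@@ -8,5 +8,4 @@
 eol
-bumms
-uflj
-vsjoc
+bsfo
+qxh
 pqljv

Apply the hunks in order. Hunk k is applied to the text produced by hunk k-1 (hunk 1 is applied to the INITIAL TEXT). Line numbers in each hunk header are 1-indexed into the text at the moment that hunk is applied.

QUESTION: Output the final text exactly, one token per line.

Hunk 1: at line 3 remove [efznf] add [isvz,iudm] -> 13 lines: iwsn ank cqyf isvz iudm vovwm jzqxd fohwo viysi bumms uflj pmbb pqljv
Hunk 2: at line 11 remove [pmbb] add [vsjoc] -> 13 lines: iwsn ank cqyf isvz iudm vovwm jzqxd fohwo viysi bumms uflj vsjoc pqljv
Hunk 3: at line 5 remove [jzqxd,fohwo,viysi] add [zus,eol] -> 12 lines: iwsn ank cqyf isvz iudm vovwm zus eol bumms uflj vsjoc pqljv
Hunk 4: at line 4 remove [vovwm,zus] add [tqi,gyan] -> 12 lines: iwsn ank cqyf isvz iudm tqi gyan eol bumms uflj vsjoc pqljv
Hunk 5: at line 8 remove [bumms,uflj,vsjoc] add [bsfo,qxh] -> 11 lines: iwsn ank cqyf isvz iudm tqi gyan eol bsfo qxh pqljv

Answer: iwsn
ank
cqyf
isvz
iudm
tqi
gyan
eol
bsfo
qxh
pqljv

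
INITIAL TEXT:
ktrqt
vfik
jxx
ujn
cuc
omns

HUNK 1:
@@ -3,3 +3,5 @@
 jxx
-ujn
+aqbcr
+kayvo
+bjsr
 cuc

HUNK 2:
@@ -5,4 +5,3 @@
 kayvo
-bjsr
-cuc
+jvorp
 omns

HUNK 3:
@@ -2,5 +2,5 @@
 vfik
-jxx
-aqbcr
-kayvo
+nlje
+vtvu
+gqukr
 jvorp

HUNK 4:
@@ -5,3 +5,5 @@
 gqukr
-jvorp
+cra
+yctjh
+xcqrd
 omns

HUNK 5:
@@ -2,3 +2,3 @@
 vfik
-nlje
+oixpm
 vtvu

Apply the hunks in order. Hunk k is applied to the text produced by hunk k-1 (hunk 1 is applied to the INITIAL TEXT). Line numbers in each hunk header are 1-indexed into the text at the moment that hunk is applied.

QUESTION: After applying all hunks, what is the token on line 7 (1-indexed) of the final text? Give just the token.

Answer: yctjh

Derivation:
Hunk 1: at line 3 remove [ujn] add [aqbcr,kayvo,bjsr] -> 8 lines: ktrqt vfik jxx aqbcr kayvo bjsr cuc omns
Hunk 2: at line 5 remove [bjsr,cuc] add [jvorp] -> 7 lines: ktrqt vfik jxx aqbcr kayvo jvorp omns
Hunk 3: at line 2 remove [jxx,aqbcr,kayvo] add [nlje,vtvu,gqukr] -> 7 lines: ktrqt vfik nlje vtvu gqukr jvorp omns
Hunk 4: at line 5 remove [jvorp] add [cra,yctjh,xcqrd] -> 9 lines: ktrqt vfik nlje vtvu gqukr cra yctjh xcqrd omns
Hunk 5: at line 2 remove [nlje] add [oixpm] -> 9 lines: ktrqt vfik oixpm vtvu gqukr cra yctjh xcqrd omns
Final line 7: yctjh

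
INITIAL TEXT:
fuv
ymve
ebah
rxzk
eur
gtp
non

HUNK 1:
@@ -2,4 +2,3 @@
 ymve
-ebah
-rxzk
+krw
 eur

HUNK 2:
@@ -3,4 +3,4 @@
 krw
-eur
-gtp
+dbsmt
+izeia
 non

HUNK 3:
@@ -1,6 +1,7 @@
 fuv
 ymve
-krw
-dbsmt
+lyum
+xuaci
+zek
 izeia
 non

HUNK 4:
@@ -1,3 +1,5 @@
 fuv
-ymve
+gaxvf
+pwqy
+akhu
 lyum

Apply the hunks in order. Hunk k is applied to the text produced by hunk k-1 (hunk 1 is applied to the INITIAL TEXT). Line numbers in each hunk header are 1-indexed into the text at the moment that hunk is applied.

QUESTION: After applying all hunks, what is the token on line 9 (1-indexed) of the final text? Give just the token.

Answer: non

Derivation:
Hunk 1: at line 2 remove [ebah,rxzk] add [krw] -> 6 lines: fuv ymve krw eur gtp non
Hunk 2: at line 3 remove [eur,gtp] add [dbsmt,izeia] -> 6 lines: fuv ymve krw dbsmt izeia non
Hunk 3: at line 1 remove [krw,dbsmt] add [lyum,xuaci,zek] -> 7 lines: fuv ymve lyum xuaci zek izeia non
Hunk 4: at line 1 remove [ymve] add [gaxvf,pwqy,akhu] -> 9 lines: fuv gaxvf pwqy akhu lyum xuaci zek izeia non
Final line 9: non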